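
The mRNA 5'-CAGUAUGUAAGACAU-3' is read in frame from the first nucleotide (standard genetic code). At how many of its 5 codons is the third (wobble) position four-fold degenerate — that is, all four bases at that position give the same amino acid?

1

Codon 1 CAG (Gln): third position 2-fold.
Codon 2 UAU (Tyr): third position 2-fold.
Codon 3 GUA (Val): third position 4-fold.
Codon 4 AGA (Arg): third position 2-fold.
Codon 5 CAU (His): third position 2-fold.
Four-fold degenerate third positions: 1.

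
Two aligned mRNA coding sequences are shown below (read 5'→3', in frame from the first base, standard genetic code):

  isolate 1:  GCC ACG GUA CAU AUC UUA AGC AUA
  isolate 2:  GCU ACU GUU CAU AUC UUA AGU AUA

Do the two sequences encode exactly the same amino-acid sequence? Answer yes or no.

Codon 1: GCC Ala / GCU Ala — synonymous.
Codon 2: ACG Thr / ACU Thr — synonymous.
Codon 3: GUA Val / GUU Val — synonymous.
Codon 4: CAU His / CAU His — identical.
Codon 5: AUC Ile / AUC Ile — identical.
Codon 6: UUA Leu / UUA Leu — identical.
Codon 7: AGC Ser / AGU Ser — synonymous.
Codon 8: AUA Ile / AUA Ile — identical.
Nonsynonymous differences: 0 → same protein.

yes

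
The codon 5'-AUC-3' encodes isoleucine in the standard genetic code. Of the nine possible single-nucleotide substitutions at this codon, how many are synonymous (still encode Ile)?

2

Position 1: none → 0 synonymous.
Position 2: none → 0 synonymous.
Position 3: AUU, AUA → 2 synonymous.
Total: 0 + 0 + 2 = 2.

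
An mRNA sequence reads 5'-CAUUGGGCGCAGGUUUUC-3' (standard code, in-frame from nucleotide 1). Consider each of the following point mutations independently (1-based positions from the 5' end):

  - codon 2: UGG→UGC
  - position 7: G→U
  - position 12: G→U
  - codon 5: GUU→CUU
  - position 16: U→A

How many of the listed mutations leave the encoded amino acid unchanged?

0

Codon 2: UGG (Trp) → UGC (Cys) — missense.
Codon 3: GCG (Ala) → UCG (Ser) — missense.
Codon 4: CAG (Gln) → CAU (His) — missense.
Codon 5: GUU (Val) → CUU (Leu) — missense.
Codon 6: UUC (Phe) → AUC (Ile) — missense.
Synonymous: 0 of 5.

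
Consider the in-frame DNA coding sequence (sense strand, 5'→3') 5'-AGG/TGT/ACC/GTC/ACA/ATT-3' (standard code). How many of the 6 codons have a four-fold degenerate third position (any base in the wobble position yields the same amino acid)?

3

Codon 1 AGG (Arg): third position 2-fold.
Codon 2 TGT (Cys): third position 2-fold.
Codon 3 ACC (Thr): third position 4-fold.
Codon 4 GTC (Val): third position 4-fold.
Codon 5 ACA (Thr): third position 4-fold.
Codon 6 ATT (Ile): third position 3-fold.
Four-fold degenerate third positions: 3.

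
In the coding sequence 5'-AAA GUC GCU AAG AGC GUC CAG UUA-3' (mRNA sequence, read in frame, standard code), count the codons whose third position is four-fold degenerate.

Codon 1 AAA (Lys): third position 2-fold.
Codon 2 GUC (Val): third position 4-fold.
Codon 3 GCU (Ala): third position 4-fold.
Codon 4 AAG (Lys): third position 2-fold.
Codon 5 AGC (Ser): third position 2-fold.
Codon 6 GUC (Val): third position 4-fold.
Codon 7 CAG (Gln): third position 2-fold.
Codon 8 UUA (Leu): third position 2-fold.
Four-fold degenerate third positions: 3.

3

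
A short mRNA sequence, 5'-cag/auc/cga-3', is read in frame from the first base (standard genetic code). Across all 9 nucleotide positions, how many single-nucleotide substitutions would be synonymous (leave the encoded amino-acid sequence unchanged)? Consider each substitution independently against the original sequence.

Codon 1 (CAG, Gln): 1 synonymous substitution.
Codon 2 (AUC, Ile): 2 synonymous substitutions.
Codon 3 (CGA, Arg): 4 synonymous substitutions.
Total: 1 + 2 + 4 = 7.

7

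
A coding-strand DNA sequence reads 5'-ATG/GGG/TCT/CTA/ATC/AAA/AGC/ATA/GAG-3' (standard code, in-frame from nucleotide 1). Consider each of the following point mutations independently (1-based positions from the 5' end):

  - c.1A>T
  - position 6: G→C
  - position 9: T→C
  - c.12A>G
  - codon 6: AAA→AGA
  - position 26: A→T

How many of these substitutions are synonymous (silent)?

3

Codon 1: ATG (Met) → TTG (Leu) — missense.
Codon 2: GGG (Gly) → GGC (Gly) — synonymous.
Codon 3: TCT (Ser) → TCC (Ser) — synonymous.
Codon 4: CTA (Leu) → CTG (Leu) — synonymous.
Codon 6: AAA (Lys) → AGA (Arg) — missense.
Codon 9: GAG (Glu) → GTG (Val) — missense.
Synonymous: 3 of 6.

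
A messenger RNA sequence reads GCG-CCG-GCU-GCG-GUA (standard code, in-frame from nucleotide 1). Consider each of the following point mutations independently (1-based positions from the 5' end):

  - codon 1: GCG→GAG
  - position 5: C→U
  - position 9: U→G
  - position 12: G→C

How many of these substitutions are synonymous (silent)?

Codon 1: GCG (Ala) → GAG (Glu) — missense.
Codon 2: CCG (Pro) → CUG (Leu) — missense.
Codon 3: GCU (Ala) → GCG (Ala) — synonymous.
Codon 4: GCG (Ala) → GCC (Ala) — synonymous.
Synonymous: 2 of 4.

2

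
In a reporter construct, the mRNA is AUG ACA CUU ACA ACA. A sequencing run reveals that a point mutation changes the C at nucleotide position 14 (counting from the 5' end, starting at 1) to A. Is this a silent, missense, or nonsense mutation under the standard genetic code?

missense

Position 14 falls in codon 5: ACA → Thr.
After the substitution the codon is AAA → Lys.
Thr ≠ Lys, so this is a missense mutation.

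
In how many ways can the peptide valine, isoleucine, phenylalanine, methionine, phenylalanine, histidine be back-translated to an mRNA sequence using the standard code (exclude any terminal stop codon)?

96

Val: 4 codons.
Ile: 3 codons.
Phe: 2 codons.
Met: 1 codon.
Phe: 2 codons.
His: 2 codons.
4 × 3 × 2 × 1 × 2 × 2 = 96.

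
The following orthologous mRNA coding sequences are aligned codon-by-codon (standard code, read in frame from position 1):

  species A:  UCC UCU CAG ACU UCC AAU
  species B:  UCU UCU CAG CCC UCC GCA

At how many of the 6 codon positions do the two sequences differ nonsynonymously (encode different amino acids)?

Codon 1: UCC Ser / UCU Ser — synonymous.
Codon 2: UCU Ser / UCU Ser — identical.
Codon 3: CAG Gln / CAG Gln — identical.
Codon 4: ACU Thr / CCC Pro — nonsynonymous.
Codon 5: UCC Ser / UCC Ser — identical.
Codon 6: AAU Asn / GCA Ala — nonsynonymous.
Nonsynonymous differences: 2.

2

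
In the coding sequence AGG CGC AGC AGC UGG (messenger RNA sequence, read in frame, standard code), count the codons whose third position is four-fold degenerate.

Codon 1 AGG (Arg): third position 2-fold.
Codon 2 CGC (Arg): third position 4-fold.
Codon 3 AGC (Ser): third position 2-fold.
Codon 4 AGC (Ser): third position 2-fold.
Codon 5 UGG (Trp): third position 1-fold.
Four-fold degenerate third positions: 1.

1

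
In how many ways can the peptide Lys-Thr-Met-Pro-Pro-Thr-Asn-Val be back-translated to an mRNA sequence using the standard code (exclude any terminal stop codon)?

4096

Lys: 2 codons.
Thr: 4 codons.
Met: 1 codon.
Pro: 4 codons.
Pro: 4 codons.
Thr: 4 codons.
Asn: 2 codons.
Val: 4 codons.
2 × 4 × 1 × 4 × 4 × 4 × 2 × 4 = 4096.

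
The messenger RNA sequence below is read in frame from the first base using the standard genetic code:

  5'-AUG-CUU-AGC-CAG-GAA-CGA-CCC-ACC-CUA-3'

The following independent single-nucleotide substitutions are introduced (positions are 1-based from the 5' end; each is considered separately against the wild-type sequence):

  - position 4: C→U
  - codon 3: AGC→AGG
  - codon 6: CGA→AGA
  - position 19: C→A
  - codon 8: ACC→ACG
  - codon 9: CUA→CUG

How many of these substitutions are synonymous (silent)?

Codon 2: CUU (Leu) → UUU (Phe) — missense.
Codon 3: AGC (Ser) → AGG (Arg) — missense.
Codon 6: CGA (Arg) → AGA (Arg) — synonymous.
Codon 7: CCC (Pro) → ACC (Thr) — missense.
Codon 8: ACC (Thr) → ACG (Thr) — synonymous.
Codon 9: CUA (Leu) → CUG (Leu) — synonymous.
Synonymous: 3 of 6.

3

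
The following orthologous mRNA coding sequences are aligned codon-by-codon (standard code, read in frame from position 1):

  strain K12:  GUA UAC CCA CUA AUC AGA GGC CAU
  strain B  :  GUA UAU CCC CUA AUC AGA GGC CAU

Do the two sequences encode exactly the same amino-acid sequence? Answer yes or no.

Codon 1: GUA Val / GUA Val — identical.
Codon 2: UAC Tyr / UAU Tyr — synonymous.
Codon 3: CCA Pro / CCC Pro — synonymous.
Codon 4: CUA Leu / CUA Leu — identical.
Codon 5: AUC Ile / AUC Ile — identical.
Codon 6: AGA Arg / AGA Arg — identical.
Codon 7: GGC Gly / GGC Gly — identical.
Codon 8: CAU His / CAU His — identical.
Nonsynonymous differences: 0 → same protein.

yes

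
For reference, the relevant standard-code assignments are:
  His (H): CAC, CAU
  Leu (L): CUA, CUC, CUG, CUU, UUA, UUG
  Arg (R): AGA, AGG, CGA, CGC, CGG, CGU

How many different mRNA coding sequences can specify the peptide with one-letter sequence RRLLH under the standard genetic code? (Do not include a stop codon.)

2592

Arg: 6 codons.
Arg: 6 codons.
Leu: 6 codons.
Leu: 6 codons.
His: 2 codons.
6 × 6 × 6 × 6 × 2 = 2592.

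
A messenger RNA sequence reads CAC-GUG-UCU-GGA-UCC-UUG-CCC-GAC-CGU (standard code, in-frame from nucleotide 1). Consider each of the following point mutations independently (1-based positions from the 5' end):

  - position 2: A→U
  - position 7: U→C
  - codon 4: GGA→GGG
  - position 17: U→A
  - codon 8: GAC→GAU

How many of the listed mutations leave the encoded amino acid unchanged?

2

Codon 1: CAC (His) → CUC (Leu) — missense.
Codon 3: UCU (Ser) → CCU (Pro) — missense.
Codon 4: GGA (Gly) → GGG (Gly) — synonymous.
Codon 6: UUG (Leu) → UAG (Stop) — nonsense.
Codon 8: GAC (Asp) → GAU (Asp) — synonymous.
Synonymous: 2 of 5.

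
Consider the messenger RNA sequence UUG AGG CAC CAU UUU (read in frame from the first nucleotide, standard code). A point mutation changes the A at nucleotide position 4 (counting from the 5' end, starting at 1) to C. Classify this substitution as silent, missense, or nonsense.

Position 4 falls in codon 2: AGG → Arg.
After the substitution the codon is CGG → Arg.
Both encode Arg, so the change is synonymous.

silent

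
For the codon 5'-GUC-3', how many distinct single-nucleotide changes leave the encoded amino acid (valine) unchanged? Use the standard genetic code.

Position 1: none → 0 synonymous.
Position 2: none → 0 synonymous.
Position 3: GUU, GUA, GUG → 3 synonymous.
Total: 0 + 0 + 3 = 3.

3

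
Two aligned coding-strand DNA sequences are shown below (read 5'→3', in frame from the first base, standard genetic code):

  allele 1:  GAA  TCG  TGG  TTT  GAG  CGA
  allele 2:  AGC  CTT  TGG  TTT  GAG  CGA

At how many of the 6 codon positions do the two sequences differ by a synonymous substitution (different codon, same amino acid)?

Codon 1: GAA Glu / AGC Ser — nonsynonymous.
Codon 2: TCG Ser / CTT Leu — nonsynonymous.
Codon 3: TGG Trp / TGG Trp — identical.
Codon 4: TTT Phe / TTT Phe — identical.
Codon 5: GAG Glu / GAG Glu — identical.
Codon 6: CGA Arg / CGA Arg — identical.
Synonymous differences: 0.

0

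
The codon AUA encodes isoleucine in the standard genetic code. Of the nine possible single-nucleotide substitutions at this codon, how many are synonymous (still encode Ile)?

Position 1: none → 0 synonymous.
Position 2: none → 0 synonymous.
Position 3: AUU, AUC → 2 synonymous.
Total: 0 + 0 + 2 = 2.

2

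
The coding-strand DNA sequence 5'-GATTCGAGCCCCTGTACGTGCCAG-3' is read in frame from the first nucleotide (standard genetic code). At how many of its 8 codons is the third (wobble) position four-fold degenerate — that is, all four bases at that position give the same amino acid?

3

Codon 1 GAT (Asp): third position 2-fold.
Codon 2 TCG (Ser): third position 4-fold.
Codon 3 AGC (Ser): third position 2-fold.
Codon 4 CCC (Pro): third position 4-fold.
Codon 5 TGT (Cys): third position 2-fold.
Codon 6 ACG (Thr): third position 4-fold.
Codon 7 TGC (Cys): third position 2-fold.
Codon 8 CAG (Gln): third position 2-fold.
Four-fold degenerate third positions: 3.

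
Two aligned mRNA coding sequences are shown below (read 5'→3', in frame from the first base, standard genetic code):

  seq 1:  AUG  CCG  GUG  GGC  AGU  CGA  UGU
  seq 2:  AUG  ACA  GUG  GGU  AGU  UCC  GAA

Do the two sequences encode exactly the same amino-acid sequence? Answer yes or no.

Codon 1: AUG Met / AUG Met — identical.
Codon 2: CCG Pro / ACA Thr — nonsynonymous.
Codon 3: GUG Val / GUG Val — identical.
Codon 4: GGC Gly / GGU Gly — synonymous.
Codon 5: AGU Ser / AGU Ser — identical.
Codon 6: CGA Arg / UCC Ser — nonsynonymous.
Codon 7: UGU Cys / GAA Glu — nonsynonymous.
Nonsynonymous differences: 3 → different protein.

no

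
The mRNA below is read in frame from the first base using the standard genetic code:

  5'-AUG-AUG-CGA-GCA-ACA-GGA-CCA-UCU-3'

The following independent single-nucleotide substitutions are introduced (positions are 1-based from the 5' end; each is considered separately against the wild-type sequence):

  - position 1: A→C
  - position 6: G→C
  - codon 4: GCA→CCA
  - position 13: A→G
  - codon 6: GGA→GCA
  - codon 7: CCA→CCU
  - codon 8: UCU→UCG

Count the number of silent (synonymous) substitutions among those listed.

2

Codon 1: AUG (Met) → CUG (Leu) — missense.
Codon 2: AUG (Met) → AUC (Ile) — missense.
Codon 4: GCA (Ala) → CCA (Pro) — missense.
Codon 5: ACA (Thr) → GCA (Ala) — missense.
Codon 6: GGA (Gly) → GCA (Ala) — missense.
Codon 7: CCA (Pro) → CCU (Pro) — synonymous.
Codon 8: UCU (Ser) → UCG (Ser) — synonymous.
Synonymous: 2 of 7.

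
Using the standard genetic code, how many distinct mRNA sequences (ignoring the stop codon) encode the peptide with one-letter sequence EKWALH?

Glu: 2 codons.
Lys: 2 codons.
Trp: 1 codon.
Ala: 4 codons.
Leu: 6 codons.
His: 2 codons.
2 × 2 × 1 × 4 × 6 × 2 = 192.

192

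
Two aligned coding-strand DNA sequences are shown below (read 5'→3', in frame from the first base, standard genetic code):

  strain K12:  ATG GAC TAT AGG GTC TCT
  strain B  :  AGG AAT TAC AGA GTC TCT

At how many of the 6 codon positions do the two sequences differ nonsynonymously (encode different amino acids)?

2

Codon 1: ATG Met / AGG Arg — nonsynonymous.
Codon 2: GAC Asp / AAT Asn — nonsynonymous.
Codon 3: TAT Tyr / TAC Tyr — synonymous.
Codon 4: AGG Arg / AGA Arg — synonymous.
Codon 5: GTC Val / GTC Val — identical.
Codon 6: TCT Ser / TCT Ser — identical.
Nonsynonymous differences: 2.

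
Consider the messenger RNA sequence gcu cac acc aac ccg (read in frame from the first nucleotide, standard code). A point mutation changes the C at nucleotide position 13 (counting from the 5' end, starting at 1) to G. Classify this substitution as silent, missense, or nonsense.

Position 13 falls in codon 5: CCG → Pro.
After the substitution the codon is GCG → Ala.
Pro ≠ Ala, so this is a missense mutation.

missense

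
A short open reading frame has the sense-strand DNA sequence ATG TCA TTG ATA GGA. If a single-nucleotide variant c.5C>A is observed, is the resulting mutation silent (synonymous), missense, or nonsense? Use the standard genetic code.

nonsense

Position 5 falls in codon 2: TCA → Ser.
After the substitution the codon is TAA → Stop.
The new codon is a stop codon, so this is a nonsense mutation.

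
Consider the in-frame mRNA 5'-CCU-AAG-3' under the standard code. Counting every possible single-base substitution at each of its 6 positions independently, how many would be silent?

Codon 1 (CCU, Pro): 3 synonymous substitutions.
Codon 2 (AAG, Lys): 1 synonymous substitution.
Total: 3 + 1 = 4.

4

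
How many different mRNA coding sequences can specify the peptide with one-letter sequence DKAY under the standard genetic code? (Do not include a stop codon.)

Asp: 2 codons.
Lys: 2 codons.
Ala: 4 codons.
Tyr: 2 codons.
2 × 2 × 4 × 2 = 32.

32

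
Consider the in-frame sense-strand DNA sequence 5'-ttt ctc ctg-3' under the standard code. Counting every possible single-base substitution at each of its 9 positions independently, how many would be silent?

Codon 1 (TTT, Phe): 1 synonymous substitution.
Codon 2 (CTC, Leu): 3 synonymous substitutions.
Codon 3 (CTG, Leu): 4 synonymous substitutions.
Total: 1 + 3 + 4 = 8.

8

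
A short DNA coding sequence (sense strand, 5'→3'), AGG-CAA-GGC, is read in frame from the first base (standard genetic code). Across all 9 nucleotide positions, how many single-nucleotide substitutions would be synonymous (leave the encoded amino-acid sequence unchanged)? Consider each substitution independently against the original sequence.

6

Codon 1 (AGG, Arg): 2 synonymous substitutions.
Codon 2 (CAA, Gln): 1 synonymous substitution.
Codon 3 (GGC, Gly): 3 synonymous substitutions.
Total: 2 + 1 + 3 = 6.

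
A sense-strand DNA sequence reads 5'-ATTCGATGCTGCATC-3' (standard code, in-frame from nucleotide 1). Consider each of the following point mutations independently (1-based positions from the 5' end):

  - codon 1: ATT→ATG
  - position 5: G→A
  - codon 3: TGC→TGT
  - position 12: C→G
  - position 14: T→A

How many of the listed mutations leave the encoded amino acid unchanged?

1

Codon 1: ATT (Ile) → ATG (Met) — missense.
Codon 2: CGA (Arg) → CAA (Gln) — missense.
Codon 3: TGC (Cys) → TGT (Cys) — synonymous.
Codon 4: TGC (Cys) → TGG (Trp) — missense.
Codon 5: ATC (Ile) → AAC (Asn) — missense.
Synonymous: 1 of 5.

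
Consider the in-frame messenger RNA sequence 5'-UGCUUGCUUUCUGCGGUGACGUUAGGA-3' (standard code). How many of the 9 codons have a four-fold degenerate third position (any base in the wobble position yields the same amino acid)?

6

Codon 1 UGC (Cys): third position 2-fold.
Codon 2 UUG (Leu): third position 2-fold.
Codon 3 CUU (Leu): third position 4-fold.
Codon 4 UCU (Ser): third position 4-fold.
Codon 5 GCG (Ala): third position 4-fold.
Codon 6 GUG (Val): third position 4-fold.
Codon 7 ACG (Thr): third position 4-fold.
Codon 8 UUA (Leu): third position 2-fold.
Codon 9 GGA (Gly): third position 4-fold.
Four-fold degenerate third positions: 6.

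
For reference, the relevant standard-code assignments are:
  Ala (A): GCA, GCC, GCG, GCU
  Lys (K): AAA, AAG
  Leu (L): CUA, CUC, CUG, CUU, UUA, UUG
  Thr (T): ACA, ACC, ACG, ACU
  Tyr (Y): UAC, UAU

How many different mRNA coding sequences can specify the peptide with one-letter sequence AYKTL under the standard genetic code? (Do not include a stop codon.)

384

Ala: 4 codons.
Tyr: 2 codons.
Lys: 2 codons.
Thr: 4 codons.
Leu: 6 codons.
4 × 2 × 2 × 4 × 6 = 384.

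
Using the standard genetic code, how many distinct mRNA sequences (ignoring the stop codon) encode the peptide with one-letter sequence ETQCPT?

512

Glu: 2 codons.
Thr: 4 codons.
Gln: 2 codons.
Cys: 2 codons.
Pro: 4 codons.
Thr: 4 codons.
2 × 4 × 2 × 2 × 4 × 4 = 512.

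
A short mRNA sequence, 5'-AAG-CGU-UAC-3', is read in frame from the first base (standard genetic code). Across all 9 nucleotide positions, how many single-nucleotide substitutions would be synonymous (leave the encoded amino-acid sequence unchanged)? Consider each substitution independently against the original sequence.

Codon 1 (AAG, Lys): 1 synonymous substitution.
Codon 2 (CGU, Arg): 3 synonymous substitutions.
Codon 3 (UAC, Tyr): 1 synonymous substitution.
Total: 1 + 3 + 1 = 5.

5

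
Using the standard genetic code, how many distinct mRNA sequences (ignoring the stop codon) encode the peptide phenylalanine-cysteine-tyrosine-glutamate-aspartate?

Phe: 2 codons.
Cys: 2 codons.
Tyr: 2 codons.
Glu: 2 codons.
Asp: 2 codons.
2 × 2 × 2 × 2 × 2 = 32.

32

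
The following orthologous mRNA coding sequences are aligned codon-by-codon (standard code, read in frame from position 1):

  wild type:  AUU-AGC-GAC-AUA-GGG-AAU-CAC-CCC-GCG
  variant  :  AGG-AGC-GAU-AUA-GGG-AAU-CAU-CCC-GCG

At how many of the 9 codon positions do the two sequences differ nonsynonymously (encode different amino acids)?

Codon 1: AUU Ile / AGG Arg — nonsynonymous.
Codon 2: AGC Ser / AGC Ser — identical.
Codon 3: GAC Asp / GAU Asp — synonymous.
Codon 4: AUA Ile / AUA Ile — identical.
Codon 5: GGG Gly / GGG Gly — identical.
Codon 6: AAU Asn / AAU Asn — identical.
Codon 7: CAC His / CAU His — synonymous.
Codon 8: CCC Pro / CCC Pro — identical.
Codon 9: GCG Ala / GCG Ala — identical.
Nonsynonymous differences: 1.

1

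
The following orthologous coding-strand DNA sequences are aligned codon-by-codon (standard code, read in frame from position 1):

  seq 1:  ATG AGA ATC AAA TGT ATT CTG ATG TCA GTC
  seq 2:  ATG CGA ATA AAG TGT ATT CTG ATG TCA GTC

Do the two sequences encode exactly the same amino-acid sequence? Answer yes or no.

Codon 1: ATG Met / ATG Met — identical.
Codon 2: AGA Arg / CGA Arg — synonymous.
Codon 3: ATC Ile / ATA Ile — synonymous.
Codon 4: AAA Lys / AAG Lys — synonymous.
Codon 5: TGT Cys / TGT Cys — identical.
Codon 6: ATT Ile / ATT Ile — identical.
Codon 7: CTG Leu / CTG Leu — identical.
Codon 8: ATG Met / ATG Met — identical.
Codon 9: TCA Ser / TCA Ser — identical.
Codon 10: GTC Val / GTC Val — identical.
Nonsynonymous differences: 0 → same protein.

yes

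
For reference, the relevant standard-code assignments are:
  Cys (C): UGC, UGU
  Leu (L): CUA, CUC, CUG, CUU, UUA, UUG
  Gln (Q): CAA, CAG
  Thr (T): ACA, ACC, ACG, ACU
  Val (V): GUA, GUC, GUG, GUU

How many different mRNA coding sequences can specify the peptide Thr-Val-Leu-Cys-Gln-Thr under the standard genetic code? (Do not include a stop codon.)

1536

Thr: 4 codons.
Val: 4 codons.
Leu: 6 codons.
Cys: 2 codons.
Gln: 2 codons.
Thr: 4 codons.
4 × 4 × 6 × 2 × 2 × 4 = 1536.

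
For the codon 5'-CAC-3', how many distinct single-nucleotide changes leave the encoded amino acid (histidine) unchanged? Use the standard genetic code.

1

Position 1: none → 0 synonymous.
Position 2: none → 0 synonymous.
Position 3: CAU → 1 synonymous.
Total: 0 + 0 + 1 = 1.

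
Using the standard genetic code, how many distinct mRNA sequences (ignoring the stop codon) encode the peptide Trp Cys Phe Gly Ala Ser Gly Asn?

Trp: 1 codon.
Cys: 2 codons.
Phe: 2 codons.
Gly: 4 codons.
Ala: 4 codons.
Ser: 6 codons.
Gly: 4 codons.
Asn: 2 codons.
1 × 2 × 2 × 4 × 4 × 6 × 4 × 2 = 3072.

3072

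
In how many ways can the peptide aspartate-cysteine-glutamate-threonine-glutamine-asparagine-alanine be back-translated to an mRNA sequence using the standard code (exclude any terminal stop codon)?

Asp: 2 codons.
Cys: 2 codons.
Glu: 2 codons.
Thr: 4 codons.
Gln: 2 codons.
Asn: 2 codons.
Ala: 4 codons.
2 × 2 × 2 × 4 × 2 × 2 × 4 = 512.

512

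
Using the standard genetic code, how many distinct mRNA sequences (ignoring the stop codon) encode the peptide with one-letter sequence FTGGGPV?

8192

Phe: 2 codons.
Thr: 4 codons.
Gly: 4 codons.
Gly: 4 codons.
Gly: 4 codons.
Pro: 4 codons.
Val: 4 codons.
2 × 4 × 4 × 4 × 4 × 4 × 4 = 8192.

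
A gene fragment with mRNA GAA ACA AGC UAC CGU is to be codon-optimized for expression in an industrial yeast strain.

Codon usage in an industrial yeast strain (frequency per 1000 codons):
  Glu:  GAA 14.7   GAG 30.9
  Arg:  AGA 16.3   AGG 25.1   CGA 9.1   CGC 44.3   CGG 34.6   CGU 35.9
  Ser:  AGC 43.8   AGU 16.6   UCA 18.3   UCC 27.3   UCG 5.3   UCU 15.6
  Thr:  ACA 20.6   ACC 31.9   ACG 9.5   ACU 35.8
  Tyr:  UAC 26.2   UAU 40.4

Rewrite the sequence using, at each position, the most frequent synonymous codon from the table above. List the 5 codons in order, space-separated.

GAG ACU AGC UAU CGC

Codon 1 (Glu): best is GAG at 30.9.
Codon 2 (Thr): best is ACU at 35.8.
Codon 3 (Ser): best is AGC at 43.8.
Codon 4 (Tyr): best is UAU at 40.4.
Codon 5 (Arg): best is CGC at 44.3.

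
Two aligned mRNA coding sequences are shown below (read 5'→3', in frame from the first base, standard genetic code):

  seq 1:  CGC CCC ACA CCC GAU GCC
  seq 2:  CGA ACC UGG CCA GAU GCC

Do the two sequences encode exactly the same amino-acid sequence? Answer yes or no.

Codon 1: CGC Arg / CGA Arg — synonymous.
Codon 2: CCC Pro / ACC Thr — nonsynonymous.
Codon 3: ACA Thr / UGG Trp — nonsynonymous.
Codon 4: CCC Pro / CCA Pro — synonymous.
Codon 5: GAU Asp / GAU Asp — identical.
Codon 6: GCC Ala / GCC Ala — identical.
Nonsynonymous differences: 2 → different protein.

no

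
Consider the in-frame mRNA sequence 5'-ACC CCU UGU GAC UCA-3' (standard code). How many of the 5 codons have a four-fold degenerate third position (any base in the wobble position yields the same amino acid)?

3

Codon 1 ACC (Thr): third position 4-fold.
Codon 2 CCU (Pro): third position 4-fold.
Codon 3 UGU (Cys): third position 2-fold.
Codon 4 GAC (Asp): third position 2-fold.
Codon 5 UCA (Ser): third position 4-fold.
Four-fold degenerate third positions: 3.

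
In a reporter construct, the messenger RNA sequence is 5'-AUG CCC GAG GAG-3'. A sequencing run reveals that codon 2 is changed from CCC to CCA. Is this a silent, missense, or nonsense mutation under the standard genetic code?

silent

Position 6 falls in codon 2: CCC → Pro.
After the substitution the codon is CCA → Pro.
Both encode Pro, so the change is synonymous.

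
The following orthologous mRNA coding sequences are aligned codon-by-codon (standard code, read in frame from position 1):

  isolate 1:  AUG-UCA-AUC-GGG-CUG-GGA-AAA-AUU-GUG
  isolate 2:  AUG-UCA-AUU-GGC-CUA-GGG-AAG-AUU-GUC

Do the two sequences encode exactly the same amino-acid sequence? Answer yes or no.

yes

Codon 1: AUG Met / AUG Met — identical.
Codon 2: UCA Ser / UCA Ser — identical.
Codon 3: AUC Ile / AUU Ile — synonymous.
Codon 4: GGG Gly / GGC Gly — synonymous.
Codon 5: CUG Leu / CUA Leu — synonymous.
Codon 6: GGA Gly / GGG Gly — synonymous.
Codon 7: AAA Lys / AAG Lys — synonymous.
Codon 8: AUU Ile / AUU Ile — identical.
Codon 9: GUG Val / GUC Val — synonymous.
Nonsynonymous differences: 0 → same protein.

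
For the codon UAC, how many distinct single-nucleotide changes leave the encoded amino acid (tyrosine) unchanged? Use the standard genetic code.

1

Position 1: none → 0 synonymous.
Position 2: none → 0 synonymous.
Position 3: UAU → 1 synonymous.
Total: 0 + 0 + 1 = 1.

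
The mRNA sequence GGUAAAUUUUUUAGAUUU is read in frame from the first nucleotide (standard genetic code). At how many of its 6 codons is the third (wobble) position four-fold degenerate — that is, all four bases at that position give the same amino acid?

Codon 1 GGU (Gly): third position 4-fold.
Codon 2 AAA (Lys): third position 2-fold.
Codon 3 UUU (Phe): third position 2-fold.
Codon 4 UUU (Phe): third position 2-fold.
Codon 5 AGA (Arg): third position 2-fold.
Codon 6 UUU (Phe): third position 2-fold.
Four-fold degenerate third positions: 1.

1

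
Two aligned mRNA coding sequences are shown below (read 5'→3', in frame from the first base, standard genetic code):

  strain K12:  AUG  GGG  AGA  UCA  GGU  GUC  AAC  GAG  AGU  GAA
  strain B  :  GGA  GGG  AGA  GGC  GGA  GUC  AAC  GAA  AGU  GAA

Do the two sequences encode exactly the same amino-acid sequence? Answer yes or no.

no

Codon 1: AUG Met / GGA Gly — nonsynonymous.
Codon 2: GGG Gly / GGG Gly — identical.
Codon 3: AGA Arg / AGA Arg — identical.
Codon 4: UCA Ser / GGC Gly — nonsynonymous.
Codon 5: GGU Gly / GGA Gly — synonymous.
Codon 6: GUC Val / GUC Val — identical.
Codon 7: AAC Asn / AAC Asn — identical.
Codon 8: GAG Glu / GAA Glu — synonymous.
Codon 9: AGU Ser / AGU Ser — identical.
Codon 10: GAA Glu / GAA Glu — identical.
Nonsynonymous differences: 2 → different protein.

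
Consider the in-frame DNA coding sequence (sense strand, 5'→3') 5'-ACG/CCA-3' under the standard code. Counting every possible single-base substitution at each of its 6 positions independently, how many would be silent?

Codon 1 (ACG, Thr): 3 synonymous substitutions.
Codon 2 (CCA, Pro): 3 synonymous substitutions.
Total: 3 + 3 = 6.

6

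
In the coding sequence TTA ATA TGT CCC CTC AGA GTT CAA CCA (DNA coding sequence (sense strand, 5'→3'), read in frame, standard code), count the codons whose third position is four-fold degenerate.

Codon 1 TTA (Leu): third position 2-fold.
Codon 2 ATA (Ile): third position 3-fold.
Codon 3 TGT (Cys): third position 2-fold.
Codon 4 CCC (Pro): third position 4-fold.
Codon 5 CTC (Leu): third position 4-fold.
Codon 6 AGA (Arg): third position 2-fold.
Codon 7 GTT (Val): third position 4-fold.
Codon 8 CAA (Gln): third position 2-fold.
Codon 9 CCA (Pro): third position 4-fold.
Four-fold degenerate third positions: 4.

4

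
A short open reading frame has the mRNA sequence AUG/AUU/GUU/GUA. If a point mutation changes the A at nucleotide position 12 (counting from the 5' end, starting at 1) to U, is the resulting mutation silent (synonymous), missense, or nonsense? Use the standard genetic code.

silent

Position 12 falls in codon 4: GUA → Val.
After the substitution the codon is GUU → Val.
Both encode Val, so the change is synonymous.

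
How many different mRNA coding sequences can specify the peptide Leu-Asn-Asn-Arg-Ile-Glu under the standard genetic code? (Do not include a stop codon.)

Leu: 6 codons.
Asn: 2 codons.
Asn: 2 codons.
Arg: 6 codons.
Ile: 3 codons.
Glu: 2 codons.
6 × 2 × 2 × 6 × 3 × 2 = 864.

864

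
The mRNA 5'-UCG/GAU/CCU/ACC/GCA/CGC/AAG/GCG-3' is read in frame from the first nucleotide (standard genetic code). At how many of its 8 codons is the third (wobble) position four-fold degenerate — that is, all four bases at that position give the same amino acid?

Codon 1 UCG (Ser): third position 4-fold.
Codon 2 GAU (Asp): third position 2-fold.
Codon 3 CCU (Pro): third position 4-fold.
Codon 4 ACC (Thr): third position 4-fold.
Codon 5 GCA (Ala): third position 4-fold.
Codon 6 CGC (Arg): third position 4-fold.
Codon 7 AAG (Lys): third position 2-fold.
Codon 8 GCG (Ala): third position 4-fold.
Four-fold degenerate third positions: 6.

6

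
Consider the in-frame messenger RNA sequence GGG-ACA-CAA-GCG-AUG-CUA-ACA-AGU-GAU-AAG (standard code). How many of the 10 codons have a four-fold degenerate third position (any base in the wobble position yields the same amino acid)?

Codon 1 GGG (Gly): third position 4-fold.
Codon 2 ACA (Thr): third position 4-fold.
Codon 3 CAA (Gln): third position 2-fold.
Codon 4 GCG (Ala): third position 4-fold.
Codon 5 AUG (Met): third position 1-fold.
Codon 6 CUA (Leu): third position 4-fold.
Codon 7 ACA (Thr): third position 4-fold.
Codon 8 AGU (Ser): third position 2-fold.
Codon 9 GAU (Asp): third position 2-fold.
Codon 10 AAG (Lys): third position 2-fold.
Four-fold degenerate third positions: 5.

5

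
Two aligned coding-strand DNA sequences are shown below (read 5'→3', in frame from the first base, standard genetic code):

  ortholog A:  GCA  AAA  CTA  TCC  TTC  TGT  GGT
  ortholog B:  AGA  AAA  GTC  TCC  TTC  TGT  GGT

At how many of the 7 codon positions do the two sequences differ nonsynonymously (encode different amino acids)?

2

Codon 1: GCA Ala / AGA Arg — nonsynonymous.
Codon 2: AAA Lys / AAA Lys — identical.
Codon 3: CTA Leu / GTC Val — nonsynonymous.
Codon 4: TCC Ser / TCC Ser — identical.
Codon 5: TTC Phe / TTC Phe — identical.
Codon 6: TGT Cys / TGT Cys — identical.
Codon 7: GGT Gly / GGT Gly — identical.
Nonsynonymous differences: 2.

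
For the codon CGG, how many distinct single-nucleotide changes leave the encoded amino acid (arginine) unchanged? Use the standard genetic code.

Position 1: AGG → 1 synonymous.
Position 2: none → 0 synonymous.
Position 3: CGU, CGC, CGA → 3 synonymous.
Total: 1 + 0 + 3 = 4.

4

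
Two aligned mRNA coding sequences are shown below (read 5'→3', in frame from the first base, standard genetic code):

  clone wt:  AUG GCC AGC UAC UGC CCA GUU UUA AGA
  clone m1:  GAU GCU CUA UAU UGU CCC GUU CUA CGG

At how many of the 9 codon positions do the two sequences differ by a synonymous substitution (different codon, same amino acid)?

6

Codon 1: AUG Met / GAU Asp — nonsynonymous.
Codon 2: GCC Ala / GCU Ala — synonymous.
Codon 3: AGC Ser / CUA Leu — nonsynonymous.
Codon 4: UAC Tyr / UAU Tyr — synonymous.
Codon 5: UGC Cys / UGU Cys — synonymous.
Codon 6: CCA Pro / CCC Pro — synonymous.
Codon 7: GUU Val / GUU Val — identical.
Codon 8: UUA Leu / CUA Leu — synonymous.
Codon 9: AGA Arg / CGG Arg — synonymous.
Synonymous differences: 6.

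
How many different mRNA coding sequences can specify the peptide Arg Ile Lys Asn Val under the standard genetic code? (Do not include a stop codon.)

288

Arg: 6 codons.
Ile: 3 codons.
Lys: 2 codons.
Asn: 2 codons.
Val: 4 codons.
6 × 3 × 2 × 2 × 4 = 288.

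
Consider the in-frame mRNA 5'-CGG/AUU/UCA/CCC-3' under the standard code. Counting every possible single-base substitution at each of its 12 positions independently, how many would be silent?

Codon 1 (CGG, Arg): 4 synonymous substitutions.
Codon 2 (AUU, Ile): 2 synonymous substitutions.
Codon 3 (UCA, Ser): 3 synonymous substitutions.
Codon 4 (CCC, Pro): 3 synonymous substitutions.
Total: 4 + 2 + 3 + 3 = 12.

12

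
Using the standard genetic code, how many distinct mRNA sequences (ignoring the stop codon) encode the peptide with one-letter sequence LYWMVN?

Leu: 6 codons.
Tyr: 2 codons.
Trp: 1 codon.
Met: 1 codon.
Val: 4 codons.
Asn: 2 codons.
6 × 2 × 1 × 1 × 4 × 2 = 96.

96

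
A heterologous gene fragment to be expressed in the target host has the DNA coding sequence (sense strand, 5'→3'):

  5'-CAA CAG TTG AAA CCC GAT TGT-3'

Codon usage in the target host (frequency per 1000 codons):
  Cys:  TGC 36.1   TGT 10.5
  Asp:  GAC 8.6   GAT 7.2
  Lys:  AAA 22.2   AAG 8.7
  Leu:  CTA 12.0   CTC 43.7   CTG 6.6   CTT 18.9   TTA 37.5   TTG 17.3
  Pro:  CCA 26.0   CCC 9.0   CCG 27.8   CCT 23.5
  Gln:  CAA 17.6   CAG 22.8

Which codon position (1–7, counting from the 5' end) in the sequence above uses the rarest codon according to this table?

6

Codon 1 CAA (Gln): 17.6 per 1000.
Codon 2 CAG (Gln): 22.8 per 1000.
Codon 3 TTG (Leu): 17.3 per 1000.
Codon 4 AAA (Lys): 22.2 per 1000.
Codon 5 CCC (Pro): 9.0 per 1000.
Codon 6 GAT (Asp): 7.2 per 1000.
Codon 7 TGT (Cys): 10.5 per 1000.
Lowest frequency is 7.2 at codon 6.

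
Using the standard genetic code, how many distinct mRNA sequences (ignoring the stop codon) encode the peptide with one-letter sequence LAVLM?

Leu: 6 codons.
Ala: 4 codons.
Val: 4 codons.
Leu: 6 codons.
Met: 1 codon.
6 × 4 × 4 × 6 × 1 = 576.

576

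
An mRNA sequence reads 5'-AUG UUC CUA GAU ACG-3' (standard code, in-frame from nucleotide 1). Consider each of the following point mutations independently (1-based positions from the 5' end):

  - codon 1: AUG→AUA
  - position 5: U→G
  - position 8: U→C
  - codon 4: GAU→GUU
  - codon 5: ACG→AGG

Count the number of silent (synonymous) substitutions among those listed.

Codon 1: AUG (Met) → AUA (Ile) — missense.
Codon 2: UUC (Phe) → UGC (Cys) — missense.
Codon 3: CUA (Leu) → CCA (Pro) — missense.
Codon 4: GAU (Asp) → GUU (Val) — missense.
Codon 5: ACG (Thr) → AGG (Arg) — missense.
Synonymous: 0 of 5.

0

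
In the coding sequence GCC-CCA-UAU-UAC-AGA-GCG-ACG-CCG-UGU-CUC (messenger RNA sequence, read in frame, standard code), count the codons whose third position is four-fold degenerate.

Codon 1 GCC (Ala): third position 4-fold.
Codon 2 CCA (Pro): third position 4-fold.
Codon 3 UAU (Tyr): third position 2-fold.
Codon 4 UAC (Tyr): third position 2-fold.
Codon 5 AGA (Arg): third position 2-fold.
Codon 6 GCG (Ala): third position 4-fold.
Codon 7 ACG (Thr): third position 4-fold.
Codon 8 CCG (Pro): third position 4-fold.
Codon 9 UGU (Cys): third position 2-fold.
Codon 10 CUC (Leu): third position 4-fold.
Four-fold degenerate third positions: 6.

6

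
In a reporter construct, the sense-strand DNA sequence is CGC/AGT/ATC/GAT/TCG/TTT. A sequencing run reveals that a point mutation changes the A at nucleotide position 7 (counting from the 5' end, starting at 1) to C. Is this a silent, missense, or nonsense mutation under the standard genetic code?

missense

Position 7 falls in codon 3: ATC → Ile.
After the substitution the codon is CTC → Leu.
Ile ≠ Leu, so this is a missense mutation.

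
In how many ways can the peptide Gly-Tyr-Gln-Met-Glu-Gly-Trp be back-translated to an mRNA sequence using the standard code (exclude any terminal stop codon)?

128

Gly: 4 codons.
Tyr: 2 codons.
Gln: 2 codons.
Met: 1 codon.
Glu: 2 codons.
Gly: 4 codons.
Trp: 1 codon.
4 × 2 × 2 × 1 × 2 × 4 × 1 = 128.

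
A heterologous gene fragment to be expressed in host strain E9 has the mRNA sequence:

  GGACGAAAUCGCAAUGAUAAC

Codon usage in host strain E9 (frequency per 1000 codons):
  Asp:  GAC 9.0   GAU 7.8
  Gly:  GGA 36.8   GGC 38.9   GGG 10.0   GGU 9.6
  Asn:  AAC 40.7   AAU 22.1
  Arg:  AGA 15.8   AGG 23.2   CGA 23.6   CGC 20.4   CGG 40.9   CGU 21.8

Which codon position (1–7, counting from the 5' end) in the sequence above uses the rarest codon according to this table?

6

Codon 1 GGA (Gly): 36.8 per 1000.
Codon 2 CGA (Arg): 23.6 per 1000.
Codon 3 AAU (Asn): 22.1 per 1000.
Codon 4 CGC (Arg): 20.4 per 1000.
Codon 5 AAU (Asn): 22.1 per 1000.
Codon 6 GAU (Asp): 7.8 per 1000.
Codon 7 AAC (Asn): 40.7 per 1000.
Lowest frequency is 7.8 at codon 6.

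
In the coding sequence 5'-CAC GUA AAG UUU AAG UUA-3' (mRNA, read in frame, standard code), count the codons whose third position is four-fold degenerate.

1

Codon 1 CAC (His): third position 2-fold.
Codon 2 GUA (Val): third position 4-fold.
Codon 3 AAG (Lys): third position 2-fold.
Codon 4 UUU (Phe): third position 2-fold.
Codon 5 AAG (Lys): third position 2-fold.
Codon 6 UUA (Leu): third position 2-fold.
Four-fold degenerate third positions: 1.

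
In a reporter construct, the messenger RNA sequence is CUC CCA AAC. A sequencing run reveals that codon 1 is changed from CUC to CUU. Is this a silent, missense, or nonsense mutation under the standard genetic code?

Position 3 falls in codon 1: CUC → Leu.
After the substitution the codon is CUU → Leu.
Both encode Leu, so the change is synonymous.

silent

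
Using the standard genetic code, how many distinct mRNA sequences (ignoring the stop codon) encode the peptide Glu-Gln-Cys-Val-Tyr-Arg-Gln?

768

Glu: 2 codons.
Gln: 2 codons.
Cys: 2 codons.
Val: 4 codons.
Tyr: 2 codons.
Arg: 6 codons.
Gln: 2 codons.
2 × 2 × 2 × 4 × 2 × 6 × 2 = 768.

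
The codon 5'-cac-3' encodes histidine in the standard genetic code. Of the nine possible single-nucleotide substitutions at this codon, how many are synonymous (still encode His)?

1

Position 1: none → 0 synonymous.
Position 2: none → 0 synonymous.
Position 3: CAT → 1 synonymous.
Total: 0 + 0 + 1 = 1.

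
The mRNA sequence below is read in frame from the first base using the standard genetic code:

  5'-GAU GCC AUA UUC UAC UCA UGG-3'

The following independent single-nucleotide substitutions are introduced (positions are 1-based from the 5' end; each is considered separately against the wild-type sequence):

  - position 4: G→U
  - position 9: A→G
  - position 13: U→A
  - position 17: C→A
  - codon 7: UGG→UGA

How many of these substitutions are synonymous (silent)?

0

Codon 2: GCC (Ala) → UCC (Ser) — missense.
Codon 3: AUA (Ile) → AUG (Met) — missense.
Codon 5: UAC (Tyr) → AAC (Asn) — missense.
Codon 6: UCA (Ser) → UAA (Stop) — nonsense.
Codon 7: UGG (Trp) → UGA (Stop) — nonsense.
Synonymous: 0 of 5.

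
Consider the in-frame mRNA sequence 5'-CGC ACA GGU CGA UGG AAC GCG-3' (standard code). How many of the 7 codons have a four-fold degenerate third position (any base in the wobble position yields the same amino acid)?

5

Codon 1 CGC (Arg): third position 4-fold.
Codon 2 ACA (Thr): third position 4-fold.
Codon 3 GGU (Gly): third position 4-fold.
Codon 4 CGA (Arg): third position 4-fold.
Codon 5 UGG (Trp): third position 1-fold.
Codon 6 AAC (Asn): third position 2-fold.
Codon 7 GCG (Ala): third position 4-fold.
Four-fold degenerate third positions: 5.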